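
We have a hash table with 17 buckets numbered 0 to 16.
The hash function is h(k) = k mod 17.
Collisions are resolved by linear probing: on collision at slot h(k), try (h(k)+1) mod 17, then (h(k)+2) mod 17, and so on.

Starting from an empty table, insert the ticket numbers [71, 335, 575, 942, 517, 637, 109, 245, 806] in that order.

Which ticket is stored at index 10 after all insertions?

Insert 71: h=3, slot 3 empty -> index 3.
Insert 335: h=12, slot 12 empty -> index 12.
Insert 575: h=14, slot 14 empty -> index 14.
Insert 942: h=7, slot 7 empty -> index 7.
Insert 517: h=7, slot 7 occupied -> index 8.
Insert 637: h=8, slot 8 occupied -> index 9.
Insert 109: h=7, slots 7,8,9 occupied -> index 10.
Insert 245: h=7, slots 7,8,9,10 occupied -> index 11.
Insert 806: h=7, slots 7,8,9,10,11,12 occupied -> index 13.
Table: [∅, ∅, ∅, 71, ∅, ∅, ∅, 942, 517, 637, 109, 245, 335, 806, 575, ∅, ∅]

109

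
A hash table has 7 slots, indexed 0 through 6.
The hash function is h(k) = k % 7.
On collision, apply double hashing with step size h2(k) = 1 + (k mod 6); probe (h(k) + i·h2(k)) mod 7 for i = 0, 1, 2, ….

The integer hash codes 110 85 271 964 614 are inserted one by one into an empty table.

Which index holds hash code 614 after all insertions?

110: h=5 -> slot 5
85: h=1 -> slot 1
271: h=5, h2=2, probe 5,0 -> slot 0
964: h=5, h2=5, probe 5,3 -> slot 3
614: h=5, h2=3, probe 5,1,4 -> slot 4
Table: [271, 85, ., 964, 614, 110, .]

4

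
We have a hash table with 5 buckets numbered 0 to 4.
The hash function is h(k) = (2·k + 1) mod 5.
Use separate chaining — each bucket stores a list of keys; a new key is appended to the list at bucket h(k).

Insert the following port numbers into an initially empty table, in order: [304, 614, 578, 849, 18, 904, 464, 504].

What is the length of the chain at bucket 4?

6

Insert 304: h=4, bucket 4 empty → new chain.
Insert 614: h=4, bucket 4 nonempty → append to chain.
Insert 578: h=2, bucket 2 empty → new chain.
Insert 849: h=4, bucket 4 nonempty → append to chain.
Insert 18: h=2, bucket 2 nonempty → append to chain.
Insert 904: h=4, bucket 4 nonempty → append to chain.
Insert 464: h=4, bucket 4 nonempty → append to chain.
Insert 504: h=4, bucket 4 nonempty → append to chain.
Final buckets:
0: _
1: _
2: 578 -> 18
3: _
4: 304 -> 614 -> 849 -> 904 -> 464 -> 504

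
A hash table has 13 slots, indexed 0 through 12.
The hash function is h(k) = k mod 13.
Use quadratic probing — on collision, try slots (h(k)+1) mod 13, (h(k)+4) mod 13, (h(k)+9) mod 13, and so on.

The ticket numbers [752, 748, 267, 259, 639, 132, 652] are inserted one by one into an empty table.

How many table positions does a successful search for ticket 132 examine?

752: h=11 => slot 11
748: h=7 => slot 7
267: h=7, probe 7,8 => slot 8
259: h=12 => slot 12
639: h=2 => slot 2
132: h=2, probe 2,3 => slot 3
652: h=2, probe 2,3,6 => slot 6
Table: [∅, ∅, 639, 132, ∅, ∅, 652, 748, 267, ∅, ∅, 752, 259]
Lookup 132: h=2, probe 2,3 → found at 3.

2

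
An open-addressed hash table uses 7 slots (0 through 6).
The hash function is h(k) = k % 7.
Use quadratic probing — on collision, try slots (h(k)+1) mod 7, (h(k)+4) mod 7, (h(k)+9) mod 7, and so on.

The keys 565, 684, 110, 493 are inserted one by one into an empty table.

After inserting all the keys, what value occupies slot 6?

Insert 565: h=5, slot 5 empty => index 5.
Insert 684: h=5, slot 5 occupied => index 6.
Insert 110: h=5, slots 5,6 occupied => index 2.
Insert 493: h=3, slot 3 empty => index 3.
Table: [∅, ∅, 110, 493, ∅, 565, 684]

684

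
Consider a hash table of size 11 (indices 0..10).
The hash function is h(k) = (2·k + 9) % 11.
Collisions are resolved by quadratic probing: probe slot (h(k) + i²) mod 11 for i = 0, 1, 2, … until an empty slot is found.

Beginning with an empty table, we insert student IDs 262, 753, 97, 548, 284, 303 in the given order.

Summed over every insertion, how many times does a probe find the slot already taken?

6

Insert 262: h=5, slot 5 empty -> index 5.
Insert 753: h=8, slot 8 empty -> index 8.
Insert 97: h=5, slot 5 occupied -> index 6.
Insert 548: h=5, slots 5,6 occupied -> index 9.
Insert 284: h=5, slots 5,6,9 occupied -> index 3.
Insert 303: h=10, slot 10 empty -> index 10.
Table: [—, —, —, 284, —, 262, 97, —, 753, 548, 303]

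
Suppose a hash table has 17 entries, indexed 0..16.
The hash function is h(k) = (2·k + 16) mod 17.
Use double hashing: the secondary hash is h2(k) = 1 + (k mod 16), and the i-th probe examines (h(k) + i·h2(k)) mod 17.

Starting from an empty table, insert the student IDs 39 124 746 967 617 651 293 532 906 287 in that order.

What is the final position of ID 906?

39: h=9 -> slot 9
124: h=9, h2=13, probe 9,5 -> slot 5
746: h=12 -> slot 12
967: h=12, h2=8, probe 12,3 -> slot 3
617: h=9, h2=10, probe 9,2 -> slot 2
651: h=9, h2=12, probe 9,4 -> slot 4
293: h=7 -> slot 7
532: h=9, h2=5, probe 9,14 -> slot 14
906: h=9, h2=11, probe 9,3,14,8 -> slot 8
287: h=12, h2=16, probe 12,11 -> slot 11
Table: [-, -, 617, 967, 651, 124, -, 293, 906, 39, -, 287, 746, -, 532, -, -]

8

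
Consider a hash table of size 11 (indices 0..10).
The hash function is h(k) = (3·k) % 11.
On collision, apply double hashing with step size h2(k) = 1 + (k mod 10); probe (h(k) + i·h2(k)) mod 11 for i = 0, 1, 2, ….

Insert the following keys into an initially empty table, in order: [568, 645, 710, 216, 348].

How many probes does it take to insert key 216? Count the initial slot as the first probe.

Insert 568: h=10, slot 10 empty => index 10.
Insert 645: h=10, h2=6, slot 10 occupied => index 5.
Insert 710: h=7, slot 7 empty => index 7.
Insert 216: h=10, h2=7, slot 10 occupied => index 6.
Insert 348: h=10, h2=9, slot 10 occupied => index 8.
Table: [—, —, —, —, —, 645, 216, 710, 348, —, 568]

2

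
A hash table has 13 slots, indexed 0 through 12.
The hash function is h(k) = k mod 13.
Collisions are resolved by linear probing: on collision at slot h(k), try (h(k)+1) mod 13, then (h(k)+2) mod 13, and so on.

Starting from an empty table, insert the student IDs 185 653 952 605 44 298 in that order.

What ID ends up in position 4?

Insert 185: h=3, slot 3 empty → index 3.
Insert 653: h=3, slot 3 occupied → index 4.
Insert 952: h=3, slots 3,4 occupied → index 5.
Insert 605: h=7, slot 7 empty → index 7.
Insert 44: h=5, slot 5 occupied → index 6.
Insert 298: h=12, slot 12 empty → index 12.
Table: [-, -, -, 185, 653, 952, 44, 605, -, -, -, -, 298]

653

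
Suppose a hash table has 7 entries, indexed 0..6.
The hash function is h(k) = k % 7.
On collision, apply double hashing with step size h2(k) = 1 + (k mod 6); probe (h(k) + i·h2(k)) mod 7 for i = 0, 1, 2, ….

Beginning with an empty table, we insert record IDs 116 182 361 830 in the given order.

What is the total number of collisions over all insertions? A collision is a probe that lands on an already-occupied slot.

116: h=4 → slot 4
182: h=0 → slot 0
361: h=4, h2=2, probe 4,6 → slot 6
830: h=4, h2=3, probe 4,0,3 → slot 3
Table: [182, _, _, 830, 116, _, 361]

3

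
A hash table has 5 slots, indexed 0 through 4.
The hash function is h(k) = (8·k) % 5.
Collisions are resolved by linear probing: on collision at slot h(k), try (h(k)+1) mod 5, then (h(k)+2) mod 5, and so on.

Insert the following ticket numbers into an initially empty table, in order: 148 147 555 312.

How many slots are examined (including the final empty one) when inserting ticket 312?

148: h=4 -> slot 4
147: h=1 -> slot 1
555: h=0 -> slot 0
312: h=1, probe 1,2 -> slot 2
Table: [555, 147, 312, -, 148]

2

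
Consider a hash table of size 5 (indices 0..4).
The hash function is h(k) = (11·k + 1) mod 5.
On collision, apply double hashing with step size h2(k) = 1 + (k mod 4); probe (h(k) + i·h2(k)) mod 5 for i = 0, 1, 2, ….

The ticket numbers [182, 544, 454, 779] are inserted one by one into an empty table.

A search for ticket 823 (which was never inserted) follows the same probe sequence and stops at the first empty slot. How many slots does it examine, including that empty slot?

182: h=3 => slot 3
544: h=0 => slot 0
454: h=0, h2=3, probe 0,3,1 => slot 1
779: h=0, h2=4, probe 0,4 => slot 4
Table: [544, 454, —, 182, 779]
Lookup 823: h=4, h2=4, probe 4,3,2 → slot 2 empty, not found.

3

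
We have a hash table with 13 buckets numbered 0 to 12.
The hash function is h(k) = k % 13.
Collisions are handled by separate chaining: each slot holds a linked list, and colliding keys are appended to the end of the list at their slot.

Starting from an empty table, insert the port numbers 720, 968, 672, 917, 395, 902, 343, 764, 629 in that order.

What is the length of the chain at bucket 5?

5

720 → bucket 5
968 → bucket 6
672 → bucket 9
917 → bucket 7
395 → bucket 5 (collision)
902 → bucket 5 (collision)
343 → bucket 5 (collision)
764 → bucket 10
629 → bucket 5 (collision)
Final buckets:
0: —
1: —
2: —
3: —
4: —
5: 720 -> 395 -> 902 -> 343 -> 629
6: 968
7: 917
8: —
9: 672
10: 764
11: —
12: —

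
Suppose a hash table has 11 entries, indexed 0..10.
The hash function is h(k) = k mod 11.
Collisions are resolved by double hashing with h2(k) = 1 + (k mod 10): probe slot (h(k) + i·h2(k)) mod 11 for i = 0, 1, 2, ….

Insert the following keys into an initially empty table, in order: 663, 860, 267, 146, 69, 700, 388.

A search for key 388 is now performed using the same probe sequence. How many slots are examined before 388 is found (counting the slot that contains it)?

4

663 hashes to 3; slot 3 is free => place at 3.
860 hashes to 2; slot 2 is free => place at 2.
267 hashes to 3, h2=8; 3 taken => place at 0.
146 hashes to 3, h2=7; 3 taken => place at 10.
69 hashes to 3, h2=10; 3,2 taken => place at 1.
700 hashes to 7; slot 7 is free => place at 7.
388 hashes to 3, h2=9; 3,1,10 taken => place at 8.
Table: [267, 69, 860, 663, ., ., ., 700, 388, ., 146]
Lookup 388: h=3, h2=9, probe 3,1,10,8 → found at 8.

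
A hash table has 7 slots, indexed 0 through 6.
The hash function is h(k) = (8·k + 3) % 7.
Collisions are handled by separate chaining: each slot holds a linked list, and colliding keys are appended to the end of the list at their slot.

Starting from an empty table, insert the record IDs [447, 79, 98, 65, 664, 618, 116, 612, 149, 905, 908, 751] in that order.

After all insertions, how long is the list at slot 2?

2

Insert 447: h=2, bucket 2 empty → new chain.
Insert 79: h=5, bucket 5 empty → new chain.
Insert 98: h=3, bucket 3 empty → new chain.
Insert 65: h=5, bucket 5 nonempty → append to chain.
Insert 664: h=2, bucket 2 nonempty → append to chain.
Insert 618: h=5, bucket 5 nonempty → append to chain.
Insert 116: h=0, bucket 0 empty → new chain.
Insert 612: h=6, bucket 6 empty → new chain.
Insert 149: h=5, bucket 5 nonempty → append to chain.
Insert 905: h=5, bucket 5 nonempty → append to chain.
Insert 908: h=1, bucket 1 empty → new chain.
Insert 751: h=5, bucket 5 nonempty → append to chain.
Final buckets:
0: 116
1: 908
2: 447 -> 664
3: 98
4: .
5: 79 -> 65 -> 618 -> 149 -> 905 -> 751
6: 612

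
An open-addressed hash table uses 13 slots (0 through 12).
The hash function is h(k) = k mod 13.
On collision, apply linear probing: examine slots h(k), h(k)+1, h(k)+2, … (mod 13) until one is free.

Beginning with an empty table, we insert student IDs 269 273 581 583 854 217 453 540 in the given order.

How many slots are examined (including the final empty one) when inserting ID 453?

269 hashes to 9; slot 9 is free -> place at 9.
273 hashes to 0; slot 0 is free -> place at 0.
581 hashes to 9; 9 taken -> place at 10.
583 hashes to 11; slot 11 is free -> place at 11.
854 hashes to 9; 9,10,11 taken -> place at 12.
217 hashes to 9; 9,10,11,12,0 taken -> place at 1.
453 hashes to 11; 11,12,0,1 taken -> place at 2.
540 hashes to 7; slot 7 is free -> place at 7.
Table: [273, 217, 453, ., ., ., ., 540, ., 269, 581, 583, 854]

5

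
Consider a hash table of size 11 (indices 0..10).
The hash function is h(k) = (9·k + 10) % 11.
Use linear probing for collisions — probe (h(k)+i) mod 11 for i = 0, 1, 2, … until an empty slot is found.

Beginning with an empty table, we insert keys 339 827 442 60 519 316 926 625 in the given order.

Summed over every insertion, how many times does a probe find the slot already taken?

7

339: h=3 → slot 3
827: h=6 → slot 6
442: h=6, probe 6,7 → slot 7
60: h=0 → slot 0
519: h=6, probe 6,7,8 → slot 8
316: h=5 → slot 5
926: h=6, probe 6,7,8,9 → slot 9
625: h=3, probe 3,4 → slot 4
Table: [60, ∅, ∅, 339, 625, 316, 827, 442, 519, 926, ∅]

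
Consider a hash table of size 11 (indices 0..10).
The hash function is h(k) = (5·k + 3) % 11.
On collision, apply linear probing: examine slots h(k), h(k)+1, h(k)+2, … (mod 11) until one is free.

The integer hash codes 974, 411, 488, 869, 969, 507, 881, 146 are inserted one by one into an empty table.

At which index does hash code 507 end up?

9

Insert 974: h=0, slot 0 empty -> index 0.
Insert 411: h=1, slot 1 empty -> index 1.
Insert 488: h=1, slot 1 occupied -> index 2.
Insert 869: h=3, slot 3 empty -> index 3.
Insert 969: h=8, slot 8 empty -> index 8.
Insert 507: h=8, slot 8 occupied -> index 9.
Insert 881: h=8, slots 8,9 occupied -> index 10.
Insert 146: h=7, slot 7 empty -> index 7.
Table: [974, 411, 488, 869, —, —, —, 146, 969, 507, 881]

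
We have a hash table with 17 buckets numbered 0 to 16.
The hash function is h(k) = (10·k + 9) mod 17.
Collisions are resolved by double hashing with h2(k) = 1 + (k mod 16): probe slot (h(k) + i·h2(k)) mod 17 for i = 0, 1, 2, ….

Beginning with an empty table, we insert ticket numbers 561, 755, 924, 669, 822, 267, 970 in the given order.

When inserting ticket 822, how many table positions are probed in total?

2

Insert 561: h=9, slot 9 empty => index 9.
Insert 755: h=11, slot 11 empty => index 11.
Insert 924: h=1, slot 1 empty => index 1.
Insert 669: h=1, h2=14, slot 1 occupied => index 15.
Insert 822: h=1, h2=7, slot 1 occupied => index 8.
Insert 267: h=10, slot 10 empty => index 10.
Insert 970: h=2, slot 2 empty => index 2.
Table: [—, 924, 970, —, —, —, —, —, 822, 561, 267, 755, —, —, —, 669, —]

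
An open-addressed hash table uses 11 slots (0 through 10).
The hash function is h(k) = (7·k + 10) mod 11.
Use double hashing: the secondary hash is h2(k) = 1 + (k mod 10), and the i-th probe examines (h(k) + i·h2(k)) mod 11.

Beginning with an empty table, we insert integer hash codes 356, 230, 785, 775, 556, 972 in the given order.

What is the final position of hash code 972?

6

Insert 356: h=5, slot 5 empty -> index 5.
Insert 230: h=3, slot 3 empty -> index 3.
Insert 785: h=5, h2=6, slot 5 occupied -> index 0.
Insert 775: h=1, slot 1 empty -> index 1.
Insert 556: h=8, slot 8 empty -> index 8.
Insert 972: h=5, h2=3, slots 5,8,0,3 occupied -> index 6.
Table: [785, 775, -, 230, -, 356, 972, -, 556, -, -]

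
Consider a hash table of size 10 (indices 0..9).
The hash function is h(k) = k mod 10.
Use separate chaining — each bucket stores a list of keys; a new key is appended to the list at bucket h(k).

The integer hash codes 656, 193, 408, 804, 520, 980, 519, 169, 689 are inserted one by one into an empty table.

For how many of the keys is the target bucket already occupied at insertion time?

656 → bucket 6
193 → bucket 3
408 → bucket 8
804 → bucket 4
520 → bucket 0
980 → bucket 0 (collision)
519 → bucket 9
169 → bucket 9 (collision)
689 → bucket 9 (collision)
Final buckets:
0: 520 -> 980
1: -
2: -
3: 193
4: 804
5: -
6: 656
7: -
8: 408
9: 519 -> 169 -> 689

3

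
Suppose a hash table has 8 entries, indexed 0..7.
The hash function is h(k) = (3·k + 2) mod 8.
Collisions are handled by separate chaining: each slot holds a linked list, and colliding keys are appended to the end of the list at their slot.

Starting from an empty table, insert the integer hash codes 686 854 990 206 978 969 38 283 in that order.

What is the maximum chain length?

5

686 → bucket 4
854 → bucket 4 (collision)
990 → bucket 4 (collision)
206 → bucket 4 (collision)
978 → bucket 0
969 → bucket 5
38 → bucket 4 (collision)
283 → bucket 3
Final buckets:
0: 978
1: —
2: —
3: 283
4: 686 -> 854 -> 990 -> 206 -> 38
5: 969
6: —
7: —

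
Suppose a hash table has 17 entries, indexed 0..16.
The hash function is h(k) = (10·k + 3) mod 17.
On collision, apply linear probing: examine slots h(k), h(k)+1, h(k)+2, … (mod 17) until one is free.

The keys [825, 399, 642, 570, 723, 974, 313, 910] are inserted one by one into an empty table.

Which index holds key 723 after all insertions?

Insert 825: h=8, slot 8 empty → index 8.
Insert 399: h=15, slot 15 empty → index 15.
Insert 642: h=14, slot 14 empty → index 14.
Insert 570: h=8, slot 8 occupied → index 9.
Insert 723: h=8, slots 8,9 occupied → index 10.
Insert 974: h=2, slot 2 empty → index 2.
Insert 313: h=5, slot 5 empty → index 5.
Insert 910: h=8, slots 8,9,10 occupied → index 11.
Table: [∅, ∅, 974, ∅, ∅, 313, ∅, ∅, 825, 570, 723, 910, ∅, ∅, 642, 399, ∅]

10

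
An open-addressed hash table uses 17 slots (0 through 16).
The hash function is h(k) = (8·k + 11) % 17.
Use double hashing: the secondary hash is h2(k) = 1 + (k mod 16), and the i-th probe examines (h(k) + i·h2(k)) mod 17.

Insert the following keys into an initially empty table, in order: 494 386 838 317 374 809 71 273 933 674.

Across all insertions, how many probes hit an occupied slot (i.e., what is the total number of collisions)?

494: h=2 -> slot 2
386: h=5 -> slot 5
838: h=0 -> slot 0
317: h=14 -> slot 14
374: h=11 -> slot 11
809: h=6 -> slot 6
71: h=1 -> slot 1
273: h=2, h2=2, probe 2,4 -> slot 4
933: h=12 -> slot 12
674: h=14, h2=3, probe 14,0,3 -> slot 3
Table: [838, 71, 494, 674, 273, 386, 809, ., ., ., ., 374, 933, ., 317, ., .]

3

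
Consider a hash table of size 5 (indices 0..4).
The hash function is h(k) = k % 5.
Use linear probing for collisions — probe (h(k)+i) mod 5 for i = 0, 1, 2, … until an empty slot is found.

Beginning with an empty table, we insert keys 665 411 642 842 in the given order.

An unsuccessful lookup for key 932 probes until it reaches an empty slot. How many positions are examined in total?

665 hashes to 0; slot 0 is free -> place at 0.
411 hashes to 1; slot 1 is free -> place at 1.
642 hashes to 2; slot 2 is free -> place at 2.
842 hashes to 2; 2 taken -> place at 3.
Table: [665, 411, 642, 842, —]
Lookup 932: h=2, probe 2,3,4 → slot 4 empty, not found.

3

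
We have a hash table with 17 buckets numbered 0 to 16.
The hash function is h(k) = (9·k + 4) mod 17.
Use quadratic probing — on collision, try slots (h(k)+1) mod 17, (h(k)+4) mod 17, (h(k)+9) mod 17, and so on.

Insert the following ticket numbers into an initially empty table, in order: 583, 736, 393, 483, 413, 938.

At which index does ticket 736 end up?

16

Insert 583: h=15, slot 15 empty -> index 15.
Insert 736: h=15, slot 15 occupied -> index 16.
Insert 393: h=5, slot 5 empty -> index 5.
Insert 483: h=16, slot 16 occupied -> index 0.
Insert 413: h=15, slots 15,16 occupied -> index 2.
Insert 938: h=14, slot 14 empty -> index 14.
Table: [483, ., 413, ., ., 393, ., ., ., ., ., ., ., ., 938, 583, 736]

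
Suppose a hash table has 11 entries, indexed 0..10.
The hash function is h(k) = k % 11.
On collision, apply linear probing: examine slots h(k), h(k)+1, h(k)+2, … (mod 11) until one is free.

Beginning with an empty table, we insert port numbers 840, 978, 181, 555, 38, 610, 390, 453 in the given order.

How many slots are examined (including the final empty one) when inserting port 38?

3

840: h=4 => slot 4
978: h=10 => slot 10
181: h=5 => slot 5
555: h=5, probe 5,6 => slot 6
38: h=5, probe 5,6,7 => slot 7
610: h=5, probe 5,6,7,8 => slot 8
390: h=5, probe 5,6,7,8,9 => slot 9
453: h=2 => slot 2
Table: [—, —, 453, —, 840, 181, 555, 38, 610, 390, 978]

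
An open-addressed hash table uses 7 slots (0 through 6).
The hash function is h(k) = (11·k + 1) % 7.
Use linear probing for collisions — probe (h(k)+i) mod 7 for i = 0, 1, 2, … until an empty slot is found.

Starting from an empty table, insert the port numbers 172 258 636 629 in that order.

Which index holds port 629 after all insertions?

6

172: h=3 -> slot 3
258: h=4 -> slot 4
636: h=4, probe 4,5 -> slot 5
629: h=4, probe 4,5,6 -> slot 6
Table: [—, —, —, 172, 258, 636, 629]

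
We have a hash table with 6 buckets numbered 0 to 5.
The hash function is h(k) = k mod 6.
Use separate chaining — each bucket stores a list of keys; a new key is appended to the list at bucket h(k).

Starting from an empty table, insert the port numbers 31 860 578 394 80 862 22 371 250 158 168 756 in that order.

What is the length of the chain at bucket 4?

Insert 31: h=1, bucket 1 empty → new chain.
Insert 860: h=2, bucket 2 empty → new chain.
Insert 578: h=2, bucket 2 nonempty → append to chain.
Insert 394: h=4, bucket 4 empty → new chain.
Insert 80: h=2, bucket 2 nonempty → append to chain.
Insert 862: h=4, bucket 4 nonempty → append to chain.
Insert 22: h=4, bucket 4 nonempty → append to chain.
Insert 371: h=5, bucket 5 empty → new chain.
Insert 250: h=4, bucket 4 nonempty → append to chain.
Insert 158: h=2, bucket 2 nonempty → append to chain.
Insert 168: h=0, bucket 0 empty → new chain.
Insert 756: h=0, bucket 0 nonempty → append to chain.
Final buckets:
0: 168 -> 756
1: 31
2: 860 -> 578 -> 80 -> 158
3: -
4: 394 -> 862 -> 22 -> 250
5: 371

4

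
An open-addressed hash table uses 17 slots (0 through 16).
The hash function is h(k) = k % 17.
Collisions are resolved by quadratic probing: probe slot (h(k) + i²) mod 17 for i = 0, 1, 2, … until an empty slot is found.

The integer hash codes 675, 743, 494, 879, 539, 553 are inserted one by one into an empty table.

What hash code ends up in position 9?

553

675 hashes to 12; slot 12 is free => place at 12.
743 hashes to 12; 12 taken => place at 13.
494 hashes to 1; slot 1 is free => place at 1.
879 hashes to 12; 12,13 taken => place at 16.
539 hashes to 12; 12,13,16 taken => place at 4.
553 hashes to 9; slot 9 is free => place at 9.
Table: [∅, 494, ∅, ∅, 539, ∅, ∅, ∅, ∅, 553, ∅, ∅, 675, 743, ∅, ∅, 879]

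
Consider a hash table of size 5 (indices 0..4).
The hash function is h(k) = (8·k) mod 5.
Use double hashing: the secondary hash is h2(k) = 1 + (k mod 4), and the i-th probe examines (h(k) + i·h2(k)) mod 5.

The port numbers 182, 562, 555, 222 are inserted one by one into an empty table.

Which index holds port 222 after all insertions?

Insert 182: h=1, slot 1 empty -> index 1.
Insert 562: h=1, h2=3, slot 1 occupied -> index 4.
Insert 555: h=0, slot 0 empty -> index 0.
Insert 222: h=1, h2=3, slots 1,4 occupied -> index 2.
Table: [555, 182, 222, ∅, 562]

2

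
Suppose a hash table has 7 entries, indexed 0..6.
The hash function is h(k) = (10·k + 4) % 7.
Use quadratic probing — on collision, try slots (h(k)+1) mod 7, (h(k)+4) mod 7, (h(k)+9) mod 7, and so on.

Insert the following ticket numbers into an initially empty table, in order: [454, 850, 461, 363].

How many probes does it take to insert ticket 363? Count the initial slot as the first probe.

454: h=1 -> slot 1
850: h=6 -> slot 6
461: h=1, probe 1,2 -> slot 2
363: h=1, probe 1,2,5 -> slot 5
Table: [—, 454, 461, —, —, 363, 850]

3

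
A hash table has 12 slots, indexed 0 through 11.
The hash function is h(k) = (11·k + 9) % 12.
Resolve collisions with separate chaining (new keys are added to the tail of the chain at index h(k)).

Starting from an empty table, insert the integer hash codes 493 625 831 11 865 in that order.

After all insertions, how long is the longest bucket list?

Insert 493: h=8, bucket 8 empty -> new chain.
Insert 625: h=8, bucket 8 nonempty -> append to chain.
Insert 831: h=6, bucket 6 empty -> new chain.
Insert 11: h=10, bucket 10 empty -> new chain.
Insert 865: h=8, bucket 8 nonempty -> append to chain.
Final buckets:
0: -
1: -
2: -
3: -
4: -
5: -
6: 831
7: -
8: 493 -> 625 -> 865
9: -
10: 11
11: -

3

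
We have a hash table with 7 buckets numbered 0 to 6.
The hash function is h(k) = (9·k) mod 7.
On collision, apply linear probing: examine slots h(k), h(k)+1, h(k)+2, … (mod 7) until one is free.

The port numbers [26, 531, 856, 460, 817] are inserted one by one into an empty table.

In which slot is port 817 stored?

26 hashes to 3; slot 3 is free => place at 3.
531 hashes to 5; slot 5 is free => place at 5.
856 hashes to 4; slot 4 is free => place at 4.
460 hashes to 3; 3,4,5 taken => place at 6.
817 hashes to 3; 3,4,5,6 taken => place at 0.
Table: [817, —, —, 26, 856, 531, 460]

0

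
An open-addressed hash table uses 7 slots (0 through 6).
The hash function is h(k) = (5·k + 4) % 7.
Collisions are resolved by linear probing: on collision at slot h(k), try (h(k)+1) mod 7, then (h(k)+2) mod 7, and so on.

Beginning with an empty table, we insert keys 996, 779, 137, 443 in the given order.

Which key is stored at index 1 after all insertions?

996: h=0 => slot 0
779: h=0, probe 0,1 => slot 1
137: h=3 => slot 3
443: h=0, probe 0,1,2 => slot 2
Table: [996, 779, 443, 137, _, _, _]

779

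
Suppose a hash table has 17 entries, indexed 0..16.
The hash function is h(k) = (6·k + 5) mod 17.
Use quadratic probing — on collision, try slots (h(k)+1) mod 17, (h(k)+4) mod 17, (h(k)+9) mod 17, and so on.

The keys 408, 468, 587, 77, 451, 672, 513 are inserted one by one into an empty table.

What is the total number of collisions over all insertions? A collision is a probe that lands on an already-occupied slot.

10

408 hashes to 5; slot 5 is free -> place at 5.
468 hashes to 8; slot 8 is free -> place at 8.
587 hashes to 8; 8 taken -> place at 9.
77 hashes to 8; 8,9 taken -> place at 12.
451 hashes to 8; 8,9,12 taken -> place at 0.
672 hashes to 8; 8,9,12,0 taken -> place at 7.
513 hashes to 6; slot 6 is free -> place at 6.
Table: [451, ∅, ∅, ∅, ∅, 408, 513, 672, 468, 587, ∅, ∅, 77, ∅, ∅, ∅, ∅]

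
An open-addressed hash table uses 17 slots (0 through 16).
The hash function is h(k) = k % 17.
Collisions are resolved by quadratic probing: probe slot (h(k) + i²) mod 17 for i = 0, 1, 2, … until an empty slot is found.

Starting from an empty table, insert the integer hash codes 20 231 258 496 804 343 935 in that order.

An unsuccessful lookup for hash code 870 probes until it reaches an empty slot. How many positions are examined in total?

Insert 20: h=3, slot 3 empty => index 3.
Insert 231: h=10, slot 10 empty => index 10.
Insert 258: h=3, slot 3 occupied => index 4.
Insert 496: h=3, slots 3,4 occupied => index 7.
Insert 804: h=5, slot 5 empty => index 5.
Insert 343: h=3, slots 3,4,7 occupied => index 12.
Insert 935: h=0, slot 0 empty => index 0.
Table: [935, -, -, 20, 258, 804, -, 496, -, -, 231, -, 343, -, -, -, -]
Lookup 870: h=3, probe 3,4,7,12,2 → slot 2 empty, not found.

5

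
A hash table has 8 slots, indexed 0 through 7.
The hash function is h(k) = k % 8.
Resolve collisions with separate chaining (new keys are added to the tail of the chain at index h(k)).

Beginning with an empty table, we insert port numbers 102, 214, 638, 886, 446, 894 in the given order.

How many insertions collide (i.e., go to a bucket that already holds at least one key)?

102 → bucket 6
214 → bucket 6 (collision)
638 → bucket 6 (collision)
886 → bucket 6 (collision)
446 → bucket 6 (collision)
894 → bucket 6 (collision)
Final buckets:
0: _
1: _
2: _
3: _
4: _
5: _
6: 102 -> 214 -> 638 -> 886 -> 446 -> 894
7: _

5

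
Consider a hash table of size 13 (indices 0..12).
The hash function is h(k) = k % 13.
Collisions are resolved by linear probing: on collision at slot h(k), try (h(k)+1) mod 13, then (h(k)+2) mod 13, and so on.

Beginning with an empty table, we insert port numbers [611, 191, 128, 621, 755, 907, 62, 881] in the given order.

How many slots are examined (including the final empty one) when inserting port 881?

7

Insert 611: h=0, slot 0 empty -> index 0.
Insert 191: h=9, slot 9 empty -> index 9.
Insert 128: h=11, slot 11 empty -> index 11.
Insert 621: h=10, slot 10 empty -> index 10.
Insert 755: h=1, slot 1 empty -> index 1.
Insert 907: h=10, slots 10,11 occupied -> index 12.
Insert 62: h=10, slots 10,11,12,0,1 occupied -> index 2.
Insert 881: h=10, slots 10,11,12,0,1,2 occupied -> index 3.
Table: [611, 755, 62, 881, -, -, -, -, -, 191, 621, 128, 907]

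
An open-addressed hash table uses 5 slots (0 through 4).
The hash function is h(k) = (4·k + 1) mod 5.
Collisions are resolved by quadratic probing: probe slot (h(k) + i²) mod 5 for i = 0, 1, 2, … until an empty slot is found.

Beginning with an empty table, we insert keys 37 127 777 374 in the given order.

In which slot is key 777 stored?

37 hashes to 4; slot 4 is free => place at 4.
127 hashes to 4; 4 taken => place at 0.
777 hashes to 4; 4,0 taken => place at 3.
374 hashes to 2; slot 2 is free => place at 2.
Table: [127, -, 374, 777, 37]

3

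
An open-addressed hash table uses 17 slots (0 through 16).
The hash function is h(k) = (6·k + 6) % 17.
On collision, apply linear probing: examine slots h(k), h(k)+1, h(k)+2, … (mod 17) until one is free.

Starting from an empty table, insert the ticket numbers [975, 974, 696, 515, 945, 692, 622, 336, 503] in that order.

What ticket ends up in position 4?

975: h=8 → slot 8
974: h=2 → slot 2
696: h=0 → slot 0
515: h=2, probe 2,3 → slot 3
945: h=15 → slot 15
692: h=10 → slot 10
622: h=15, probe 15,16 → slot 16
336: h=16, probe 16,0,1 → slot 1
503: h=15, probe 15,16,0,1,2,3,4 → slot 4
Table: [696, 336, 974, 515, 503, ∅, ∅, ∅, 975, ∅, 692, ∅, ∅, ∅, ∅, 945, 622]

503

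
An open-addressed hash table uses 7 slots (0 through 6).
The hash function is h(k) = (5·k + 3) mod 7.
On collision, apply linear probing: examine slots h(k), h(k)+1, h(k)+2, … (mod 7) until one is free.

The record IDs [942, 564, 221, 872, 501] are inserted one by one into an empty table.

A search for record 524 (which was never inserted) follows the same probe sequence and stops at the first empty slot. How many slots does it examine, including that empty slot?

Insert 942: h=2, slot 2 empty -> index 2.
Insert 564: h=2, slot 2 occupied -> index 3.
Insert 221: h=2, slots 2,3 occupied -> index 4.
Insert 872: h=2, slots 2,3,4 occupied -> index 5.
Insert 501: h=2, slots 2,3,4,5 occupied -> index 6.
Table: [—, —, 942, 564, 221, 872, 501]
Lookup 524: h=5, probe 5,6,0 → slot 0 empty, not found.

3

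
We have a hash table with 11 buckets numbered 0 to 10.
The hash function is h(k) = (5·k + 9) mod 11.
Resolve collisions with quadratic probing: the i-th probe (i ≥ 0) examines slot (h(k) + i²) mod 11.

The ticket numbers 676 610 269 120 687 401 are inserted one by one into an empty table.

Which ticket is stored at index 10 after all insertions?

676: h=1 => slot 1
610: h=1, probe 1,2 => slot 2
269: h=1, probe 1,2,5 => slot 5
120: h=4 => slot 4
687: h=1, probe 1,2,5,10 => slot 10
401: h=1, probe 1,2,5,10,6 => slot 6
Table: [., 676, 610, ., 120, 269, 401, ., ., ., 687]

687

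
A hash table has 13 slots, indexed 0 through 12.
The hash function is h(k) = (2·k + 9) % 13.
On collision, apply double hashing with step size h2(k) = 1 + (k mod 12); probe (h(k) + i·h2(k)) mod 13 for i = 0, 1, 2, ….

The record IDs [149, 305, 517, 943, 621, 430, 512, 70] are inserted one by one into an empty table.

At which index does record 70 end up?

Insert 149: h=8, slot 8 empty => index 8.
Insert 305: h=8, h2=6, slot 8 occupied => index 1.
Insert 517: h=3, slot 3 empty => index 3.
Insert 943: h=10, slot 10 empty => index 10.
Insert 621: h=3, h2=10, slot 3 occupied => index 0.
Insert 430: h=11, slot 11 empty => index 11.
Insert 512: h=6, slot 6 empty => index 6.
Insert 70: h=6, h2=11, slot 6 occupied => index 4.
Table: [621, 305, -, 517, 70, -, 512, -, 149, -, 943, 430, -]

4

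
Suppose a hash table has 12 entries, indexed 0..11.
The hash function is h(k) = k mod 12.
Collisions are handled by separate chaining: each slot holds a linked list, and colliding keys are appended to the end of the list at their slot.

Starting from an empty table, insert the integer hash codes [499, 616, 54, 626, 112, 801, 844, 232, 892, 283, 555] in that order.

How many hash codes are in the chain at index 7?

499 → bucket 7
616 → bucket 4
54 → bucket 6
626 → bucket 2
112 → bucket 4 (collision)
801 → bucket 9
844 → bucket 4 (collision)
232 → bucket 4 (collision)
892 → bucket 4 (collision)
283 → bucket 7 (collision)
555 → bucket 3
Final buckets:
0: .
1: .
2: 626
3: 555
4: 616 -> 112 -> 844 -> 232 -> 892
5: .
6: 54
7: 499 -> 283
8: .
9: 801
10: .
11: .

2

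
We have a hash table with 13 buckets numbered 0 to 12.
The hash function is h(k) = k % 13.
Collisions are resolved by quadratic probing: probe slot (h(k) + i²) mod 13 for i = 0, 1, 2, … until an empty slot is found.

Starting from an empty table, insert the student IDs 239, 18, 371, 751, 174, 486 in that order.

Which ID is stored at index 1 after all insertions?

Insert 239: h=5, slot 5 empty -> index 5.
Insert 18: h=5, slot 5 occupied -> index 6.
Insert 371: h=7, slot 7 empty -> index 7.
Insert 751: h=10, slot 10 empty -> index 10.
Insert 174: h=5, slots 5,6 occupied -> index 9.
Insert 486: h=5, slots 5,6,9 occupied -> index 1.
Table: [∅, 486, ∅, ∅, ∅, 239, 18, 371, ∅, 174, 751, ∅, ∅]

486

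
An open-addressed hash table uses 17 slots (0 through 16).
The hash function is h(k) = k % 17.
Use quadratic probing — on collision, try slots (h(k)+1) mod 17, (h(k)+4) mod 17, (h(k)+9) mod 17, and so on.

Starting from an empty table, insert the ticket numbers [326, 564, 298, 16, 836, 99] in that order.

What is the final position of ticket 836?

7

326: h=3 -> slot 3
564: h=3, probe 3,4 -> slot 4
298: h=9 -> slot 9
16: h=16 -> slot 16
836: h=3, probe 3,4,7 -> slot 7
99: h=14 -> slot 14
Table: [-, -, -, 326, 564, -, -, 836, -, 298, -, -, -, -, 99, -, 16]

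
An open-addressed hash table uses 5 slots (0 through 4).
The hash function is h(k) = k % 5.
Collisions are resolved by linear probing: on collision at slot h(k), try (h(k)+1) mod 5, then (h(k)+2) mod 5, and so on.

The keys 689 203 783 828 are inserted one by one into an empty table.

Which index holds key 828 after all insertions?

1

689: h=4 -> slot 4
203: h=3 -> slot 3
783: h=3, probe 3,4,0 -> slot 0
828: h=3, probe 3,4,0,1 -> slot 1
Table: [783, 828, _, 203, 689]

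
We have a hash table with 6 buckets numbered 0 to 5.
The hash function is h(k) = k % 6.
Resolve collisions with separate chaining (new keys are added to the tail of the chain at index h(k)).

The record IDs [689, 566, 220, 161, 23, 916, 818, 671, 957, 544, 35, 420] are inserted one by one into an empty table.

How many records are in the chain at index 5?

689 → bucket 5
566 → bucket 2
220 → bucket 4
161 → bucket 5 (collision)
23 → bucket 5 (collision)
916 → bucket 4 (collision)
818 → bucket 2 (collision)
671 → bucket 5 (collision)
957 → bucket 3
544 → bucket 4 (collision)
35 → bucket 5 (collision)
420 → bucket 0
Final buckets:
0: 420
1: _
2: 566 -> 818
3: 957
4: 220 -> 916 -> 544
5: 689 -> 161 -> 23 -> 671 -> 35

5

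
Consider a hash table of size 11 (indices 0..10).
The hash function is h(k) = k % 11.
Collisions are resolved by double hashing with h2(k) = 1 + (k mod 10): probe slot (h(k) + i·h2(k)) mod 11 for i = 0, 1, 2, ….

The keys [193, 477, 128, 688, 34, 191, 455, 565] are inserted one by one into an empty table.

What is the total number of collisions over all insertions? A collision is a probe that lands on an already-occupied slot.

7

193 hashes to 6; slot 6 is free → place at 6.
477 hashes to 4; slot 4 is free → place at 4.
128 hashes to 7; slot 7 is free → place at 7.
688 hashes to 6, h2=9; 6,4 taken → place at 2.
34 hashes to 1; slot 1 is free → place at 1.
191 hashes to 4, h2=2; 4,6 taken → place at 8.
455 hashes to 4, h2=6; 4 taken → place at 10.
565 hashes to 4, h2=6; 4,10 taken → place at 5.
Table: [_, 34, 688, _, 477, 565, 193, 128, 191, _, 455]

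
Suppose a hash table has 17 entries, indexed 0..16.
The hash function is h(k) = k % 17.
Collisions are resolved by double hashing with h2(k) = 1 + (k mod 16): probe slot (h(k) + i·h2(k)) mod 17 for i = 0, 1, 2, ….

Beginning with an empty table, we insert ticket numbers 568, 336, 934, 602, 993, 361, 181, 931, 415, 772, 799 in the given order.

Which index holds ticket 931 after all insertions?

0

568: h=7 -> slot 7
336: h=13 -> slot 13
934: h=16 -> slot 16
602: h=7, h2=11, probe 7,1 -> slot 1
993: h=7, h2=2, probe 7,9 -> slot 9
361: h=4 -> slot 4
181: h=11 -> slot 11
931: h=13, h2=4, probe 13,0 -> slot 0
415: h=7, h2=16, probe 7,6 -> slot 6
772: h=7, h2=5, probe 7,12 -> slot 12
799: h=0, h2=16, probe 0,16,15 -> slot 15
Table: [931, 602, —, —, 361, —, 415, 568, —, 993, —, 181, 772, 336, —, 799, 934]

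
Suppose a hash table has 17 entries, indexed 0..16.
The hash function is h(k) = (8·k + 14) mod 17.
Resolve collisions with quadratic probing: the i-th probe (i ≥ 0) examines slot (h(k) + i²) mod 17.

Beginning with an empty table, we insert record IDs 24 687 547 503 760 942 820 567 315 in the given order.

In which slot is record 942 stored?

6

Insert 24: h=2, slot 2 empty => index 2.
Insert 687: h=2, slot 2 occupied => index 3.
Insert 547: h=4, slot 4 empty => index 4.
Insert 503: h=9, slot 9 empty => index 9.
Insert 760: h=8, slot 8 empty => index 8.
Insert 942: h=2, slots 2,3 occupied => index 6.
Insert 820: h=12, slot 12 empty => index 12.
Insert 567: h=11, slot 11 empty => index 11.
Insert 315: h=1, slot 1 empty => index 1.
Table: [∅, 315, 24, 687, 547, ∅, 942, ∅, 760, 503, ∅, 567, 820, ∅, ∅, ∅, ∅]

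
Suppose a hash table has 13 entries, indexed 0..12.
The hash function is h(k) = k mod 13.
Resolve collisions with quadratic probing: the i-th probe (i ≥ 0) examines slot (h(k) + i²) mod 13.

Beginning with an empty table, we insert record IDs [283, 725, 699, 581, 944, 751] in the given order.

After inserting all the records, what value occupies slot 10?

283: h=10 -> slot 10
725: h=10, probe 10,11 -> slot 11
699: h=10, probe 10,11,1 -> slot 1
581: h=9 -> slot 9
944: h=8 -> slot 8
751: h=10, probe 10,11,1,6 -> slot 6
Table: [∅, 699, ∅, ∅, ∅, ∅, 751, ∅, 944, 581, 283, 725, ∅]

283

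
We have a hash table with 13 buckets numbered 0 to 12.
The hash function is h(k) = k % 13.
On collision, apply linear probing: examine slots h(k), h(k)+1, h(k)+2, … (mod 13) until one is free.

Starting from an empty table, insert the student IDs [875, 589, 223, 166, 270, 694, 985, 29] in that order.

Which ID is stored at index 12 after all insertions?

875: h=4 -> slot 4
589: h=4, probe 4,5 -> slot 5
223: h=2 -> slot 2
166: h=10 -> slot 10
270: h=10, probe 10,11 -> slot 11
694: h=5, probe 5,6 -> slot 6
985: h=10, probe 10,11,12 -> slot 12
29: h=3 -> slot 3
Table: [., ., 223, 29, 875, 589, 694, ., ., ., 166, 270, 985]

985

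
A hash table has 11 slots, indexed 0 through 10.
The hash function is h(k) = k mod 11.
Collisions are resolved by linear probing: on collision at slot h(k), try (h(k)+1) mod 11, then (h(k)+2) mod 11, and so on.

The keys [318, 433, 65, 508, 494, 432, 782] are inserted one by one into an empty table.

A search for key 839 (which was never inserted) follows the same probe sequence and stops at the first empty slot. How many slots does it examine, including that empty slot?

4

318 hashes to 10; slot 10 is free -> place at 10.
433 hashes to 4; slot 4 is free -> place at 4.
65 hashes to 10; 10 taken -> place at 0.
508 hashes to 2; slot 2 is free -> place at 2.
494 hashes to 10; 10,0 taken -> place at 1.
432 hashes to 3; slot 3 is free -> place at 3.
782 hashes to 1; 1,2,3,4 taken -> place at 5.
Table: [65, 494, 508, 432, 433, 782, ∅, ∅, ∅, ∅, 318]
Lookup 839: h=3, probe 3,4,5,6 → slot 6 empty, not found.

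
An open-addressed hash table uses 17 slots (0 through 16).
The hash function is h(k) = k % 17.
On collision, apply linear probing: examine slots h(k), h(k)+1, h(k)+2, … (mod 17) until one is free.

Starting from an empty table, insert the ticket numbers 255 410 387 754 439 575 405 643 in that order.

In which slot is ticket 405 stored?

16

255: h=0 -> slot 0
410: h=2 -> slot 2
387: h=13 -> slot 13
754: h=6 -> slot 6
439: h=14 -> slot 14
575: h=14, probe 14,15 -> slot 15
405: h=14, probe 14,15,16 -> slot 16
643: h=14, probe 14,15,16,0,1 -> slot 1
Table: [255, 643, 410, _, _, _, 754, _, _, _, _, _, _, 387, 439, 575, 405]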